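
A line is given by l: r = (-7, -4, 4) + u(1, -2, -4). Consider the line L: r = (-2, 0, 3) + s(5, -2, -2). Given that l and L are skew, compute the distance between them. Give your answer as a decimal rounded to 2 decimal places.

4.98

Common perpendicular direction n = (1, -2, -4) × (5, -2, -2) = (-4, -18, 8).
With w = (-2, 0, 3) − (-7, -4, 4) = (5, 4, -1), w · n = -100.
Distance = |w · n| / |n| = |-100| / √404 ≈ 4.98.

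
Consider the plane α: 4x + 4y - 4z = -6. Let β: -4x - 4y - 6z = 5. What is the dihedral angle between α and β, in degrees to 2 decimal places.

81.95

cos θ = |n₁·n₂| / (|n₁||n₂|) = |-8| / (√48 · √68).
θ = arccos(0.14003) ≈ 81.95°.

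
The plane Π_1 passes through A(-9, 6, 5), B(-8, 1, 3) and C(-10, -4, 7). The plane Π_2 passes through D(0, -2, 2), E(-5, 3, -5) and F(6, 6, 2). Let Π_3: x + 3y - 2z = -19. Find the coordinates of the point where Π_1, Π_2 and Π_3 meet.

AB = (1, -5, -2), AC = (-1, -10, 2); a normal to Π_1 is AB × AC = (-30, 0, -15).
Using A: Π_1 has equation -30x - 15z = 195.
DE = (-5, 5, -7), DF = (6, 8, 0); a normal to Π_2 is DE × DF = (56, -42, -70).
Using D: Π_2 has equation 56x - 42y - 70z = -56.
Solving the 3×3 linear system -30x - 15z = 195, 56x - 42y - 70z = -56, x + 3y - 2z = -19 (e.g. by elimination or Cramer's rule, determinant = -11970) gives (-6, -5, -1).

(-6, -5, -1)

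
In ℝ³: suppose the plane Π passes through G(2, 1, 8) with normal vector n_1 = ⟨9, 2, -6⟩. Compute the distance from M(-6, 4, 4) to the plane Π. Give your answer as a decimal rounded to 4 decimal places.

3.8182

Π: n_1·r = n_1·G gives 9x + 2y - 6z = -28.
n·M − d = (9)·(-6) + (2)·(4) + (-6)·(4) − (-28) = -42; |n| = √121.
Distance = |-42| / √121 = 42/√121 ≈ 3.8182.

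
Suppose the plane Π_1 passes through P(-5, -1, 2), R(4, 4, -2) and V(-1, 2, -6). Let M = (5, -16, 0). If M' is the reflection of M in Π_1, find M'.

PR = (9, 5, -4), PV = (4, 3, -8); a normal to Π_1 is PR × PV = (-28, 56, 7).
Using P: Π_1 has equation -28x + 56y + 7z = 98.
λ = (n·M − d)/|n|² = (-1036 − 98)/3969 = -2/7.
Reflection = M − 2λn = (5, -16, 0) − (-4/7)·(-28, 56, 7) = (-11, 16, 4).

(-11, 16, 4)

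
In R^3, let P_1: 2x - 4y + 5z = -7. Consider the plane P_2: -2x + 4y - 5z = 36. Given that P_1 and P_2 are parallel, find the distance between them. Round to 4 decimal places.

Rescale P_2 by 1/(-1): 2x - 4y + 5z = -36. Then distance = |-7 − (-36)| / √45 ≈ 4.3231.

4.3231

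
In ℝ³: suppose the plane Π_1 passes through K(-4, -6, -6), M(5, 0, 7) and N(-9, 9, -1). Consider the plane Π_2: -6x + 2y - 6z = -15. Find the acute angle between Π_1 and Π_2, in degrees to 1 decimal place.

84.4

KM = (9, 6, 13), KN = (-5, 15, 5); a normal to Π_1 is KM × KN = (-165, -110, 165).
Using K: Π_1 has equation -165x - 110y + 165z = 330.
cos θ = |n₁·n₂| / (|n₁||n₂|) = |-220| / (√66550 · √76).
θ = arccos(0.09782) ≈ 84.4°.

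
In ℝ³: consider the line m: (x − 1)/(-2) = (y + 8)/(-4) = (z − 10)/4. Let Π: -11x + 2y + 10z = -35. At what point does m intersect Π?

(5, 0, 2)

m has direction (-2, -4, 4) through (1, -8, 10).
Substitute r = (1, -8, 10) + t(-2, -4, 4) into the plane: 73 + 54t = -35, so t = -2.
Intersection: (1, -8, 10) + (-2)·(-2, -4, 4) = (5, 0, 2).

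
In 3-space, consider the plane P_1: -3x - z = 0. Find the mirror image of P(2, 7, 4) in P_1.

λ = (n·P − d)/|n|² = (-10 − 0)/10 = -1.
Reflection = P − 2λn = (2, 7, 4) − (-2)·(-3, 0, -1) = (-4, 7, 2).

(-4, 7, 2)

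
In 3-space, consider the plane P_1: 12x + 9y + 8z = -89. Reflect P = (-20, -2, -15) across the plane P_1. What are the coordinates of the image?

(4, 16, 1)

λ = (n·P − d)/|n|² = (-378 − (-89))/289 = -1.
Reflection = P − 2λn = (-20, -2, -15) − (-2)·(12, 9, 8) = (4, 16, 1).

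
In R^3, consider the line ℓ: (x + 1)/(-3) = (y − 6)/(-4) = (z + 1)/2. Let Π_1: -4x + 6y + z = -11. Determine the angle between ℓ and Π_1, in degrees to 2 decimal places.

14.78

ℓ has direction (-3, -4, 2) through (-1, 6, -1).
sin θ = |n·v| / (|n||v|) = |-10| / (√53 · √29) = 0.25507.
θ ≈ 14.78°.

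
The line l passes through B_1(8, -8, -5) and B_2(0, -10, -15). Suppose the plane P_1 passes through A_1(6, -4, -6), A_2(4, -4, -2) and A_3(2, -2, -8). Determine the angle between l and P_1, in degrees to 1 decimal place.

A direction vector for l is B_2 − B_1 = (-8, -2, -10).
A_1A_2 = (-2, 0, 4), A_1A_3 = (-4, 2, -2); a normal to P_1 is A_1A_2 × A_1A_3 = (-8, -20, -4).
Using A_1: P_1 has equation -8x - 20y - 4z = 56.
sin θ = |n·v| / (|n||v|) = |144| / (√480 · √168) = 0.50709.
θ ≈ 30.5°.

30.5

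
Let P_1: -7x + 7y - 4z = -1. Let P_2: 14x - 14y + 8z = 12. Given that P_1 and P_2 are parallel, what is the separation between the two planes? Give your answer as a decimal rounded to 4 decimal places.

Rescale P_2 by 1/(-2): -7x + 7y - 4z = -6. Then distance = |-1 − (-6)| / √114 ≈ 0.4683.

0.4683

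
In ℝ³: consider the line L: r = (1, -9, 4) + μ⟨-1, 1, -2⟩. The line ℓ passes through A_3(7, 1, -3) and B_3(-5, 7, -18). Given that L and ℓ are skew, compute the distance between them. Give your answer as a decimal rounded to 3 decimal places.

2.673

A direction vector for ℓ is B_3 − A_3 = (-12, 6, -15).
Common perpendicular direction n = (-1, 1, -2) × (-12, 6, -15) = (-3, 9, 6).
With w = (7, 1, -3) − (1, -9, 4) = (6, 10, -7), w · n = 30.
Distance = |w · n| / |n| = |30| / √126 ≈ 2.673.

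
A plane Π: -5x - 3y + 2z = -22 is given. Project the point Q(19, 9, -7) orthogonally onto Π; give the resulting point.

(4, 0, -1)

Foot = Q − λn with λ = (n·Q − d)/|n|² = (-136 − (-22))/38 = -3.
Foot = (19, 9, -7) − (-3)·(-5, -3, 2) = (4, 0, -1).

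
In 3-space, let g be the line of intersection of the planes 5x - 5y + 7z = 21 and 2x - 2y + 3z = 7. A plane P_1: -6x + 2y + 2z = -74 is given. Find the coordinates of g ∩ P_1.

(8, -6, -7)

Direction of g: (5, -5, 7) × (2, -2, 3) = (-1, -1, 0).
A point on g: solving the two plane equations with x = 2 gives (2, -12, -7).
Substitute r = (2, -12, -7) + t(-1, -1, 0) into the plane: -50 + 4t = -74, so t = -6.
Intersection: (2, -12, -7) + (-6)·(-1, -1, 0) = (8, -6, -7).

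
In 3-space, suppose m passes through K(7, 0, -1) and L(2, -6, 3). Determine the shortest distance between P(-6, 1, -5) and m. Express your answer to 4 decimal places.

A direction vector for m is L − K = (-5, -6, 4).
Taking (7, 0, -1) on m with direction v = (-5, -6, 4): w = P − (7, 0, -1) = (-13, 1, -4), and w × v = (-20, 72, 83).
Distance = |w × v| / |v| = √12473 / √77 ≈ 12.7274.

12.7274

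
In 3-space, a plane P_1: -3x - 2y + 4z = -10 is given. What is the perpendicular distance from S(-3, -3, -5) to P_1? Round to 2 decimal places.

n·S − d = (-3)·(-3) + (-2)·(-3) + (4)·(-5) − (-10) = 5; |n| = √29.
Distance = |5| / √29 = 5/√29 ≈ 0.93.

0.93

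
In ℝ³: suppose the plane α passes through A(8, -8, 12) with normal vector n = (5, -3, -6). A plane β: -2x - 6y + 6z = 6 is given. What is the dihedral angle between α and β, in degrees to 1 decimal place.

67.4

α: n·r = n·A gives 5x - 3y - 6z = -8.
cos θ = |n₁·n₂| / (|n₁||n₂|) = |-28| / (√70 · √76).
θ = arccos(0.38389) ≈ 67.4°.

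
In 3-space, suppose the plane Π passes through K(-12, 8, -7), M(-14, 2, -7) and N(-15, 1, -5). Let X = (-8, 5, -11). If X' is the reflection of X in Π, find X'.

KM = (-2, -6, 0), KN = (-3, -7, 2); a normal to Π is KM × KN = (-12, 4, -4).
Using K: Π has equation -12x + 4y - 4z = 204.
λ = (n·X − d)/|n|² = (160 − 204)/176 = -1/4.
Reflection = X − 2λn = (-8, 5, -11) − (-1/2)·(-12, 4, -4) = (-14, 7, -13).

(-14, 7, -13)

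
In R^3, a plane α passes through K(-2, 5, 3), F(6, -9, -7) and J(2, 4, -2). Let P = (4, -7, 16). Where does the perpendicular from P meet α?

(-6, -7, 8)

KF = (8, -14, -10), KJ = (4, -1, -5); a normal to α is KF × KJ = (60, 0, 48).
Using K: α has equation 60x + 48z = 24.
Foot = P − λn with λ = (n·P − d)/|n|² = (1008 − 24)/5904 = 1/6.
Foot = (4, -7, 16) − (1/6)·(60, 0, 48) = (-6, -7, 8).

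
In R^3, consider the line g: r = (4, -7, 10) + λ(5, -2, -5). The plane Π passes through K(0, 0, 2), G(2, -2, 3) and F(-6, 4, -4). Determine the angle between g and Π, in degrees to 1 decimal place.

37.3

KG = (2, -2, 1), KF = (-6, 4, -6); a normal to Π is KG × KF = (8, 6, -4).
Using K: Π has equation 8x + 6y - 4z = -8.
sin θ = |n·v| / (|n||v|) = |48| / (√116 · √54) = 0.60648.
θ ≈ 37.3°.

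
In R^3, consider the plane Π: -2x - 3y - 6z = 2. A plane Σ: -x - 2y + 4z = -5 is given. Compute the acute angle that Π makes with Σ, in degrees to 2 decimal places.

60.08

cos θ = |n₁·n₂| / (|n₁||n₂|) = |-16| / (√49 · √21).
θ = arccos(0.49878) ≈ 60.08°.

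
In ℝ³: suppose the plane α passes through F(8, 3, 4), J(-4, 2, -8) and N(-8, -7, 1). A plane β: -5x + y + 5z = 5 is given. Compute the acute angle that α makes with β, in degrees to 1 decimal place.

37.0

FJ = (-12, -1, -12), FN = (-16, -10, -3); a normal to α is FJ × FN = (-117, 156, 104).
Using F: α has equation -117x + 156y + 104z = -52.
cos θ = |n₁·n₂| / (|n₁||n₂|) = |1261| / (√48841 · √51).
θ = arccos(0.79898) ≈ 37.0°.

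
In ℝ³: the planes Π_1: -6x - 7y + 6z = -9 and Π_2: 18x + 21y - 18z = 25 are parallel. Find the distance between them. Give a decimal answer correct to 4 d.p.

0.0606

Rescale Π_2 by 1/(-3): -6x - 7y + 6z = -25/3. Then distance = |-9 − (-25/3)| / √121 ≈ 0.0606.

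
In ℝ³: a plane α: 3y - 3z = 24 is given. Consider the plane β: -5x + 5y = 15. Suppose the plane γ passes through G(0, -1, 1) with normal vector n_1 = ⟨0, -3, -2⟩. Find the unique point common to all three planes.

γ: n_1·r = n_1·G gives -3y - 2z = 1.
Solving the 3×3 linear system 3y - 3z = 24, -5x + 5y = 15, -3y - 2z = 1 (e.g. by elimination or Cramer's rule, determinant = -75) gives (0, 3, -5).

(0, 3, -5)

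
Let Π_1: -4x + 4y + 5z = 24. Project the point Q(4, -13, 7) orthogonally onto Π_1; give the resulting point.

Foot = Q − λn with λ = (n·Q − d)/|n|² = (-33 − 24)/57 = -1.
Foot = (4, -13, 7) − (-1)·(-4, 4, 5) = (0, -9, 12).

(0, -9, 12)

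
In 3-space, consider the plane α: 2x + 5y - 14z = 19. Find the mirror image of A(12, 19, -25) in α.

λ = (n·A − d)/|n|² = (469 − 19)/225 = 2.
Reflection = A − 2λn = (12, 19, -25) − 4·(2, 5, -14) = (4, -1, 31).

(4, -1, 31)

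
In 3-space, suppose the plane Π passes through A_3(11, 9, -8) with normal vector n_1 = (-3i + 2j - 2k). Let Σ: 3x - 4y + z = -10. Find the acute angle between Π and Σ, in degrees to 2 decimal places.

Π: n_1·r = n_1·A_3 gives -3x + 2y - 2z = 1.
cos θ = |n₁·n₂| / (|n₁||n₂|) = |-19| / (√17 · √26).
θ = arccos(0.90374) ≈ 25.35°.

25.35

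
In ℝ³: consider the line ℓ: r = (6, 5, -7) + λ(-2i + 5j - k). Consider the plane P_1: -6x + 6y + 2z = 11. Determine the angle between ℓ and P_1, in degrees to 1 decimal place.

56.9

sin θ = |n·v| / (|n||v|) = |40| / (√76 · √30) = 0.83771.
θ ≈ 56.9°.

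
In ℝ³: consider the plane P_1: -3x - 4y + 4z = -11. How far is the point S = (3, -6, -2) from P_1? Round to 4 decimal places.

n·S − d = (-3)·(3) + (-4)·(-6) + (4)·(-2) − (-11) = 18; |n| = √41.
Distance = |18| / √41 = 18/√41 ≈ 2.8111.

2.8111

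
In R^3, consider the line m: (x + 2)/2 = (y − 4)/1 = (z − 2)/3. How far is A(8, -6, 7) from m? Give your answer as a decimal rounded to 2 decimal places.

m has direction (2, 1, 3) through (-2, 4, 2).
Taking (-2, 4, 2) on m with direction v = (2, 1, 3): w = A − (-2, 4, 2) = (10, -10, 5), and w × v = (-35, -20, 30).
Distance = |w × v| / |v| = √2525 / √14 ≈ 13.43.

13.43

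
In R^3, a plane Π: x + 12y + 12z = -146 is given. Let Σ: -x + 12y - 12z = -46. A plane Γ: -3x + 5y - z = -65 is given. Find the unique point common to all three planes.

Solving the 3×3 linear system x + 12y + 12z = -146, -x + 12y - 12z = -46, -3x + 5y - z = -65 (e.g. by elimination or Cramer's rule, determinant = 840) gives (10, -8, -5).

(10, -8, -5)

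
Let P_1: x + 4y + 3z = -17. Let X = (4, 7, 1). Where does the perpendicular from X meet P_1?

Foot = X − λn with λ = (n·X − d)/|n|² = (35 − (-17))/26 = 2.
Foot = (4, 7, 1) − 2·(1, 4, 3) = (2, -1, -5).

(2, -1, -5)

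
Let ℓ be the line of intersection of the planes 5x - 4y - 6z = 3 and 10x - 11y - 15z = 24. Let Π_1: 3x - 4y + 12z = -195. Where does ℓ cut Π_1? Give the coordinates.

(-9, 6, -12)

Direction of ℓ: (5, -4, -6) × (10, -11, -15) = (-6, 15, -15).
A point on ℓ: solving the two plane equations with x = -17 gives (-17, 26, -32).
Substitute r = (-17, 26, -32) + t(-6, 15, -15) into the plane: -539 + (-258)t = -195, so t = -4/3.
Intersection: (-17, 26, -32) + (-4/3)·(-6, 15, -15) = (-9, 6, -12).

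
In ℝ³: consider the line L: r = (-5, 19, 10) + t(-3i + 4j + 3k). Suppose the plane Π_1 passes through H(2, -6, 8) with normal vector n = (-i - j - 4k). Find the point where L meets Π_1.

Π_1: n·r = n·H gives -x - y - 4z = -28.
Substitute r = (-5, 19, 10) + t(-3, 4, 3) into the plane: -54 + (-13)t = -28, so t = -2.
Intersection: (-5, 19, 10) + (-2)·(-3, 4, 3) = (1, 11, 4).

(1, 11, 4)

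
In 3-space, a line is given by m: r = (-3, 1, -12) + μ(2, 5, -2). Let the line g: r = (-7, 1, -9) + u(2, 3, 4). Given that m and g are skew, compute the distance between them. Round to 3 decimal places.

Common perpendicular direction n = (2, 5, -2) × (2, 3, 4) = (26, -12, -4).
With w = (-7, 1, -9) − (-3, 1, -12) = (-4, 0, 3), w · n = -116.
Distance = |w · n| / |n| = |-116| / √836 ≈ 4.012.

4.012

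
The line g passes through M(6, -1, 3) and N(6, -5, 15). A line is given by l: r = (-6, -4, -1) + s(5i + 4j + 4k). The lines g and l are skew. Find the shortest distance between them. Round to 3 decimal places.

5.646

A direction vector for g is N − M = (0, -4, 12).
Common perpendicular direction n = (0, -4, 12) × (5, 4, 4) = (-64, 60, 20).
With w = (-6, -4, -1) − (6, -1, 3) = (-12, -3, -4), w · n = 508.
Distance = |w · n| / |n| = |508| / √8096 ≈ 5.646.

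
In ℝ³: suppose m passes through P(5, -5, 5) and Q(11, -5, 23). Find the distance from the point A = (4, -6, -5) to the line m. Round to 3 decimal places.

2.429

A direction vector for m is Q − P = (6, 0, 18).
Taking (5, -5, 5) on m with direction v = (6, 0, 18): w = A − (5, -5, 5) = (-1, -1, -10), and w × v = (-18, -42, 6).
Distance = |w × v| / |v| = √2124 / √360 ≈ 2.429.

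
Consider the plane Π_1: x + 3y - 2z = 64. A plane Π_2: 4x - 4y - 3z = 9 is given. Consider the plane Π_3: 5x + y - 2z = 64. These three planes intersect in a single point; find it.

Solving the 3×3 linear system x + 3y - 2z = 64, 4x - 4y - 3z = 9, 5x + y - 2z = 64 (e.g. by elimination or Cramer's rule, determinant = -58) gives (6, 12, -11).

(6, 12, -11)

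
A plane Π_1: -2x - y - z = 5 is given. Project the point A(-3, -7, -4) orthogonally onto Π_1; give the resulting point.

Foot = A − λn with λ = (n·A − d)/|n|² = (17 − 5)/6 = 2.
Foot = (-3, -7, -4) − 2·(-2, -1, -1) = (1, -5, -2).

(1, -5, -2)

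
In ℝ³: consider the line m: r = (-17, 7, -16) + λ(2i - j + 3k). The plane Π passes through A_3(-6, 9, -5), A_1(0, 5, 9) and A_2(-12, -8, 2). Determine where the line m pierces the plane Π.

A_3A_1 = (6, -4, 14), A_3A_2 = (-6, -17, 7); a normal to Π is A_3A_1 × A_3A_2 = (210, -126, -126).
Using A_3: Π has equation 210x - 126y - 126z = -1764.
Substitute r = (-17, 7, -16) + t(2, -1, 3) into the plane: -2436 + 168t = -1764, so t = 4.
Intersection: (-17, 7, -16) + 4·(2, -1, 3) = (-9, 3, -4).

(-9, 3, -4)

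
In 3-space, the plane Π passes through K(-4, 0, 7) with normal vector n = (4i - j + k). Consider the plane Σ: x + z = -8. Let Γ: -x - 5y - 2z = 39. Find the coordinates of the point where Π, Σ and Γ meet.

(-2, -5, -6)

Π: n·r = n·K gives 4x - y + z = -9.
Solving the 3×3 linear system 4x - y + z = -9, x + z = -8, -x - 5y - 2z = 39 (e.g. by elimination or Cramer's rule, determinant = 14) gives (-2, -5, -6).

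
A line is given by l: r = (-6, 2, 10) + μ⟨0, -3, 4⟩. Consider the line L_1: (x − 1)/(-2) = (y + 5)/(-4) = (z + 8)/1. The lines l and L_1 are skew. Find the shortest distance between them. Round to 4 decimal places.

15.5476

L_1 has direction (-2, -4, 1) through (1, -5, -8).
Common perpendicular direction n = (0, -3, 4) × (-2, -4, 1) = (13, -8, -6).
With w = (1, -5, -8) − (-6, 2, 10) = (7, -7, -18), w · n = 255.
Distance = |w · n| / |n| = |255| / √269 ≈ 15.5476.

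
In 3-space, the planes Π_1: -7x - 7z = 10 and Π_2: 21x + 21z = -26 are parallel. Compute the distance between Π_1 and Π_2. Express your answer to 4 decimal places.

0.1347

Rescale Π_2 by 1/(-3): -7x - 7z = 26/3. Then distance = |10 − (26/3)| / √98 ≈ 0.1347.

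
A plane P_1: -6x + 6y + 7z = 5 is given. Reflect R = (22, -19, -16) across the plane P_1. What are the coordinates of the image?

(-14, 17, 26)

λ = (n·R − d)/|n|² = (-358 − 5)/121 = -3.
Reflection = R − 2λn = (22, -19, -16) − (-6)·(-6, 6, 7) = (-14, 17, 26).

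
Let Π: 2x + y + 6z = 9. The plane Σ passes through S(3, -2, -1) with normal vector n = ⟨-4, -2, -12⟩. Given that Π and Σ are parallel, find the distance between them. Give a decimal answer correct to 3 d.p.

Σ: n·r = n·S gives -4x - 2y - 12z = 4.
Rescale Σ by 1/(-2): 2x + y + 6z = -2. Then distance = |9 − (-2)| / √41 ≈ 1.718.

1.718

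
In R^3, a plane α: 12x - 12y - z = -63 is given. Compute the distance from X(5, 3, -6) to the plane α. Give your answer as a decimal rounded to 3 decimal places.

5.471

n·X − d = (12)·(5) + (-12)·(3) + (-1)·(-6) − (-63) = 93; |n| = √289.
Distance = |93| / √289 = 93/√289 ≈ 5.471.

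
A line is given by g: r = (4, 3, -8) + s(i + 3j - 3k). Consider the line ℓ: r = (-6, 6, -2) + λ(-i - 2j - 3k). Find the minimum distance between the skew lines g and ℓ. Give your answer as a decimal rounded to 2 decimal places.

10.75

Common perpendicular direction n = (1, 3, -3) × (-1, -2, -3) = (-15, 6, 1).
With w = (-6, 6, -2) − (4, 3, -8) = (-10, 3, 6), w · n = 174.
Distance = |w · n| / |n| = |174| / √262 ≈ 10.75.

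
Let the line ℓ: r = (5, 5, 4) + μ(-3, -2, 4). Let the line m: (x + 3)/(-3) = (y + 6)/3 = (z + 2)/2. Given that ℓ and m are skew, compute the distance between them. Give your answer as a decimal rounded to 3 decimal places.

12.490

m has direction (-3, 3, 2) through (-3, -6, -2).
Common perpendicular direction n = (-3, -2, 4) × (-3, 3, 2) = (-16, -6, -15).
With w = (-3, -6, -2) − (5, 5, 4) = (-8, -11, -6), w · n = 284.
Distance = |w · n| / |n| = |284| / √517 ≈ 12.490.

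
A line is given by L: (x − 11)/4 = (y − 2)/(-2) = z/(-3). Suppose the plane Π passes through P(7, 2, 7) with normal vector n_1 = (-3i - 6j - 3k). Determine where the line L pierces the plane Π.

(7, 4, 3)

L has direction (4, -2, -3) through (11, 2, 0).
Π: n_1·r = n_1·P gives -3x - 6y - 3z = -54.
Substitute r = (11, 2, 0) + t(4, -2, -3) into the plane: -45 + 9t = -54, so t = -1.
Intersection: (11, 2, 0) + (-1)·(4, -2, -3) = (7, 4, 3).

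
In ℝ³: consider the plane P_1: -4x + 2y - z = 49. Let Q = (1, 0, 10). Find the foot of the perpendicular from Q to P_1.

Foot = Q − λn with λ = (n·Q − d)/|n|² = (-14 − 49)/21 = -3.
Foot = (1, 0, 10) − (-3)·(-4, 2, -1) = (-11, 6, 7).

(-11, 6, 7)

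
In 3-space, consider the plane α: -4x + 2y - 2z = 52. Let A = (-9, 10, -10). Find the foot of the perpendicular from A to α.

Foot = A − λn with λ = (n·A − d)/|n|² = (76 − 52)/24 = 1.
Foot = (-9, 10, -10) − 1·(-4, 2, -2) = (-5, 8, -8).

(-5, 8, -8)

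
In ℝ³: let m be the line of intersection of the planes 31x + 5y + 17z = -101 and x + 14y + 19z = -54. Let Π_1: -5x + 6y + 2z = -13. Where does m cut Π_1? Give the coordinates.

(-3, -5, 1)

Direction of m: (31, 5, 17) × (1, 14, 19) = (-143, -572, 429).
A point on m: solving the two plane equations with x = 1 gives (1, 11, -11).
Substitute r = (1, 11, -11) + t(-143, -572, 429) into the plane: 39 + (-1859)t = -13, so t = 4/143.
Intersection: (1, 11, -11) + (4/143)·(-143, -572, 429) = (-3, -5, 1).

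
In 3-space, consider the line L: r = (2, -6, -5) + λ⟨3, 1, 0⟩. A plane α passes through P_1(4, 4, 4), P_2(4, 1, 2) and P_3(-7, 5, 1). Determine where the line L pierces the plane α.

(-1, -7, -5)

P_1P_2 = (0, -3, -2), P_1P_3 = (-11, 1, -3); a normal to α is P_1P_2 × P_1P_3 = (11, 22, -33).
Using P_1: α has equation 11x + 22y - 33z = 0.
Substitute r = (2, -6, -5) + t(3, 1, 0) into the plane: 55 + 55t = 0, so t = -1.
Intersection: (2, -6, -5) + (-1)·(3, 1, 0) = (-1, -7, -5).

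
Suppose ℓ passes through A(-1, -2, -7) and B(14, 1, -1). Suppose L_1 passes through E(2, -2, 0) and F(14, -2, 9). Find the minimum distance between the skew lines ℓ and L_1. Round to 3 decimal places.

A direction vector for ℓ is B − A = (15, 3, 6).
A direction vector for L_1 is F − E = (12, 0, 9).
Common perpendicular direction n = (15, 3, 6) × (12, 0, 9) = (27, -63, -36).
With w = (2, -2, 0) − (-1, -2, -7) = (3, 0, 7), w · n = -171.
Distance = |w · n| / |n| = |-171| / √5994 ≈ 2.209.

2.209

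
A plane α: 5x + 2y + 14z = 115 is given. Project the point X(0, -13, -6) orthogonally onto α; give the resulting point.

(5, -11, 8)

Foot = X − λn with λ = (n·X − d)/|n|² = (-110 − 115)/225 = -1.
Foot = (0, -13, -6) − (-1)·(5, 2, 14) = (5, -11, 8).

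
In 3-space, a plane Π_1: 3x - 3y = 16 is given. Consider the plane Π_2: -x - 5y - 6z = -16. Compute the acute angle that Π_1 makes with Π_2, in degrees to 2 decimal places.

68.95

cos θ = |n₁·n₂| / (|n₁||n₂|) = |12| / (√18 · √62).
θ = arccos(0.35921) ≈ 68.95°.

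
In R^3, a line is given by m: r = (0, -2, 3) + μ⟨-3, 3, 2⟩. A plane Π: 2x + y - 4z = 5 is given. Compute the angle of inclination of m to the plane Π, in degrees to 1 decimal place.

30.8

sin θ = |n·v| / (|n||v|) = |-11| / (√21 · √22) = 0.51177.
θ ≈ 30.8°.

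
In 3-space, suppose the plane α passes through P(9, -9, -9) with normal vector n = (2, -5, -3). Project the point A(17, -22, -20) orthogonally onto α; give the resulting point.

(11, -7, -11)

α: n·r = n·P gives 2x - 5y - 3z = 90.
Foot = A − λn with λ = (n·A − d)/|n|² = (204 − 90)/38 = 3.
Foot = (17, -22, -20) − 3·(2, -5, -3) = (11, -7, -11).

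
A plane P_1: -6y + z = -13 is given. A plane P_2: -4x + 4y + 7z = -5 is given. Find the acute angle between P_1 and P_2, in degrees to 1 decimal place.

cos θ = |n₁·n₂| / (|n₁||n₂|) = |-17| / (√37 · √81).
θ = arccos(0.31053) ≈ 71.9°.

71.9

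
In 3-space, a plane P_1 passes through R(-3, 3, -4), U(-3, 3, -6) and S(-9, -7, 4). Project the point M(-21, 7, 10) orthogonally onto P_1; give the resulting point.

RU = (0, 0, -2), RS = (-6, -10, 8); a normal to P_1 is RU × RS = (-20, 12, 0).
Using R: P_1 has equation -20x + 12y = 96.
Foot = M − λn with λ = (n·M − d)/|n|² = (504 − 96)/544 = 3/4.
Foot = (-21, 7, 10) − (3/4)·(-20, 12, 0) = (-6, -2, 10).

(-6, -2, 10)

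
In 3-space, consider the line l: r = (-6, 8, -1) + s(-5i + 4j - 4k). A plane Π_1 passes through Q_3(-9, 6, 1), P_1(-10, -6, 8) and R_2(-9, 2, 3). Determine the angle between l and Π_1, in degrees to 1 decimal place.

38.2

Q_3P_1 = (-1, -12, 7), Q_3R_2 = (0, -4, 2); a normal to Π_1 is Q_3P_1 × Q_3R_2 = (4, 2, 4).
Using Q_3: Π_1 has equation 4x + 2y + 4z = -20.
sin θ = |n·v| / (|n||v|) = |-28| / (√36 · √57) = 0.61812.
θ ≈ 38.2°.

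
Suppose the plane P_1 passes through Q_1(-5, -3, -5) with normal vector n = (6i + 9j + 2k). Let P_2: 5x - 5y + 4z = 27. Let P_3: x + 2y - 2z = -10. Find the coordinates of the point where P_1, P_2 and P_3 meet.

P_1: n·r = n·Q_1 gives 6x + 9y + 2z = -67.
Solving the 3×3 linear system 6x + 9y + 2z = -67, 5x - 5y + 4z = 27, x + 2y - 2z = -10 (e.g. by elimination or Cramer's rule, determinant = 168) gives (0, -7, -2).

(0, -7, -2)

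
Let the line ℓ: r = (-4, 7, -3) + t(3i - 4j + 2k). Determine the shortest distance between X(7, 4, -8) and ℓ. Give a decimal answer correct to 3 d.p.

10.619

Taking (-4, 7, -3) on ℓ with direction v = (3, -4, 2): w = X − (-4, 7, -3) = (11, -3, -5), and w × v = (-26, -37, -35).
Distance = |w × v| / |v| = √3270 / √29 ≈ 10.619.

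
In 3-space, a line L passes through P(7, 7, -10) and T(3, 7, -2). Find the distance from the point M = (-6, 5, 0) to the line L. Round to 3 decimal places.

A direction vector for L is T − P = (-4, 0, 8).
Taking (7, 7, -10) on L with direction v = (-4, 0, 8): w = M − (7, 7, -10) = (-13, -2, 10), and w × v = (-16, 64, -8).
Distance = |w × v| / |v| = √4416 / √80 ≈ 7.430.

7.430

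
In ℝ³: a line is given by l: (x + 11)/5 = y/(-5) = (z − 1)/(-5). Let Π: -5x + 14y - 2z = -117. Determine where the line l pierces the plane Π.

(-1, -10, -9)

l has direction (5, -5, -5) through (-11, 0, 1).
Substitute r = (-11, 0, 1) + t(5, -5, -5) into the plane: 53 + (-85)t = -117, so t = 2.
Intersection: (-11, 0, 1) + 2·(5, -5, -5) = (-1, -10, -9).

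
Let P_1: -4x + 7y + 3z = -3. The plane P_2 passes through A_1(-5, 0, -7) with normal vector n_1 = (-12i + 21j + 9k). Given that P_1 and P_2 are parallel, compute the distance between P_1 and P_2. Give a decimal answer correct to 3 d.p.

0.232

P_2: n_1·r = n_1·A_1 gives -12x + 21y + 9z = -3.
Rescale P_2 by 1/3: -4x + 7y + 3z = -1. Then distance = |-3 − (-1)| / √74 ≈ 0.232.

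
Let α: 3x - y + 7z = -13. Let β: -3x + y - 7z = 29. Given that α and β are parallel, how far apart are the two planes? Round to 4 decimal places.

Rescale β by 1/(-1): 3x - y + 7z = -29. Then distance = |-13 − (-29)| / √59 ≈ 2.0830.

2.0830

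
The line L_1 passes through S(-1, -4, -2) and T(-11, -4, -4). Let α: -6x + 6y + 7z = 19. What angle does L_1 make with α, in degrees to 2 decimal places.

24.21

A direction vector for L_1 is T − S = (-10, 0, -2).
sin θ = |n·v| / (|n||v|) = |46| / (√121 · √104) = 0.41006.
θ ≈ 24.21°.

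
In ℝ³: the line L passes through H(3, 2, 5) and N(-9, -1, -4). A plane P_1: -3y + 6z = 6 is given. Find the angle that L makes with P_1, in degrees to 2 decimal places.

A direction vector for L is N − H = (-12, -3, -9).
sin θ = |n·v| / (|n||v|) = |-45| / (√45 · √234) = 0.43853.
θ ≈ 26.01°.

26.01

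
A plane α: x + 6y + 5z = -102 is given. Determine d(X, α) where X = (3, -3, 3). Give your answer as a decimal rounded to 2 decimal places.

12.95

n·X − d = (1)·(3) + (6)·(-3) + (5)·(3) − (-102) = 102; |n| = √62.
Distance = |102| / √62 = 102/√62 ≈ 12.95.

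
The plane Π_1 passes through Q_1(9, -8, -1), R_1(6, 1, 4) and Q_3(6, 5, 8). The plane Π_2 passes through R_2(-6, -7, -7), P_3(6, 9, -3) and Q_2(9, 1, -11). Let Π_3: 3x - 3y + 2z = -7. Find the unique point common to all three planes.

Q_1R_1 = (-3, 9, 5), Q_1Q_3 = (-3, 13, 9); a normal to Π_1 is Q_1R_1 × Q_1Q_3 = (16, 12, -12).
Using Q_1: Π_1 has equation 16x + 12y - 12z = 60.
R_2P_3 = (12, 16, 4), R_2Q_2 = (15, 8, -4); a normal to Π_2 is R_2P_3 × R_2Q_2 = (-96, 108, -144).
Using R_2: Π_2 has equation -96x + 108y - 144z = 828.
Solving the 3×3 linear system 16x + 12y - 12z = 60, -96x + 108y - 144z = 828, 3x - 3y + 2z = -7 (e.g. by elimination or Cramer's rule, determinant = -5904) gives (0, -3, -8).

(0, -3, -8)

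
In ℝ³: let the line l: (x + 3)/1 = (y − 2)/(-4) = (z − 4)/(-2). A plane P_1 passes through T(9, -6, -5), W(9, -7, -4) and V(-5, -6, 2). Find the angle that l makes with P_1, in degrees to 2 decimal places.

l has direction (1, -4, -2) through (-3, 2, 4).
TW = (0, -1, 1), TV = (-14, 0, 7); a normal to P_1 is TW × TV = (-7, -14, -14).
Using T: P_1 has equation -7x - 14y - 14z = 91.
sin θ = |n·v| / (|n||v|) = |77| / (√441 · √21) = 0.80013.
θ ≈ 53.14°.

53.14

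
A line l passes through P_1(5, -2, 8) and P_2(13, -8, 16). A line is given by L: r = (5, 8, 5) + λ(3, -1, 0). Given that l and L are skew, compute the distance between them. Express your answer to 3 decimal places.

7.720

A direction vector for l is P_2 − P_1 = (8, -6, 8).
Common perpendicular direction n = (8, -6, 8) × (3, -1, 0) = (8, 24, 10).
With w = (5, 8, 5) − (5, -2, 8) = (0, 10, -3), w · n = 210.
Distance = |w · n| / |n| = |210| / √740 ≈ 7.720.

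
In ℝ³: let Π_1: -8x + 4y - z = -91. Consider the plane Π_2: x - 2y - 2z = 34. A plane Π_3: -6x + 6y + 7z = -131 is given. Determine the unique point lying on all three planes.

(8, -8, -5)

Solving the 3×3 linear system -8x + 4y - z = -91, x - 2y - 2z = 34, -6x + 6y + 7z = -131 (e.g. by elimination or Cramer's rule, determinant = 42) gives (8, -8, -5).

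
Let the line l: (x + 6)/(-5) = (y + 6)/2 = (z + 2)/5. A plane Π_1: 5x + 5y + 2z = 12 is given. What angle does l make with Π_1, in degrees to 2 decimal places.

l has direction (-5, 2, 5) through (-6, -6, -2).
sin θ = |n·v| / (|n||v|) = |-5| / (√54 · √54) = 0.09259.
θ ≈ 5.31°.

5.31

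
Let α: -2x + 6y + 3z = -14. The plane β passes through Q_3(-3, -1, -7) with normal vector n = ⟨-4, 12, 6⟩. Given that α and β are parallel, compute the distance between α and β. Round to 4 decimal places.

β: n·r = n·Q_3 gives -4x + 12y + 6z = -42.
Rescale β by 1/2: -2x + 6y + 3z = -21. Then distance = |-14 − (-21)| / √49 ≈ 1.0000.

1.0000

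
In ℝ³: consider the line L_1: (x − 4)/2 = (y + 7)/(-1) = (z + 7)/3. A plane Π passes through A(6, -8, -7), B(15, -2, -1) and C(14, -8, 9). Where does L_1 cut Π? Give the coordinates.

(8, -9, -1)

L_1 has direction (2, -1, 3) through (4, -7, -7).
AB = (9, 6, 6), AC = (8, 0, 16); a normal to Π is AB × AC = (96, -96, -48).
Using A: Π has equation 96x - 96y - 48z = 1680.
Substitute r = (4, -7, -7) + t(2, -1, 3) into the plane: 1392 + 144t = 1680, so t = 2.
Intersection: (4, -7, -7) + 2·(2, -1, 3) = (8, -9, -1).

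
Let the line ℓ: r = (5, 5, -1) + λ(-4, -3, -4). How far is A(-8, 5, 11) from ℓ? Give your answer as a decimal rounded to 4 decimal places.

Taking (5, 5, -1) on ℓ with direction v = (-4, -3, -4): w = A − (5, 5, -1) = (-13, 0, 12), and w × v = (36, -100, 39).
Distance = |w × v| / |v| = √12817 / √41 ≈ 17.6808.

17.6808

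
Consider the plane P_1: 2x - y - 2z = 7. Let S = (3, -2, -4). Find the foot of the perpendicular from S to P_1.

Foot = S − λn with λ = (n·S − d)/|n|² = (16 − 7)/9 = 1.
Foot = (3, -2, -4) − 1·(2, -1, -2) = (1, -1, -2).

(1, -1, -2)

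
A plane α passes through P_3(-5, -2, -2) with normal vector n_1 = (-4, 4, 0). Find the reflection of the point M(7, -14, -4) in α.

(-17, 10, -4)

α: n_1·r = n_1·P_3 gives -4x + 4y = 12.
λ = (n·M − d)/|n|² = (-84 − 12)/32 = -3.
Reflection = M − 2λn = (7, -14, -4) − (-6)·(-4, 4, 0) = (-17, 10, -4).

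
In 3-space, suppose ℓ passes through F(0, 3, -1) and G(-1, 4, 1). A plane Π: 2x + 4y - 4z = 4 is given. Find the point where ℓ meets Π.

(-2, 5, 3)

A direction vector for ℓ is G − F = (-1, 1, 2).
Substitute r = (0, 3, -1) + t(-1, 1, 2) into the plane: 16 + (-6)t = 4, so t = 2.
Intersection: (0, 3, -1) + 2·(-1, 1, 2) = (-2, 5, 3).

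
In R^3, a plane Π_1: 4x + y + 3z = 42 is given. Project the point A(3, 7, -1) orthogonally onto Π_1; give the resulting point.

(7, 8, 2)

Foot = A − λn with λ = (n·A − d)/|n|² = (16 − 42)/26 = -1.
Foot = (3, 7, -1) − (-1)·(4, 1, 3) = (7, 8, 2).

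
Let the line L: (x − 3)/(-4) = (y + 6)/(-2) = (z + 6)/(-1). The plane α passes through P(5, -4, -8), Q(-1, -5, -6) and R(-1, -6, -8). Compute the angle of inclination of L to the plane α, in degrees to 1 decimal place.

L has direction (-4, -2, -1) through (3, -6, -6).
PQ = (-6, -1, 2), PR = (-6, -2, 0); a normal to α is PQ × PR = (4, -12, 6).
Using P: α has equation 4x - 12y + 6z = 20.
sin θ = |n·v| / (|n||v|) = |2| / (√196 · √21) = 0.03117.
θ ≈ 1.8°.

1.8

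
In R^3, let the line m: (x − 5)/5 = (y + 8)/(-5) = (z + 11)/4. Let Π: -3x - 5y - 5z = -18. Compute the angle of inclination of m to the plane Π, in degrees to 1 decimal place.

9.2

m has direction (5, -5, 4) through (5, -8, -11).
sin θ = |n·v| / (|n||v|) = |-10| / (√59 · √66) = 0.16025.
θ ≈ 9.2°.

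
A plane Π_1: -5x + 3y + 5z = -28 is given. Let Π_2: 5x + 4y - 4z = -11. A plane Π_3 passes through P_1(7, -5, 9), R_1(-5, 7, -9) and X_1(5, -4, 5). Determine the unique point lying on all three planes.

P_1R_1 = (-12, 12, -18), P_1X_1 = (-2, 1, -4); a normal to Π_3 is P_1R_1 × P_1X_1 = (-30, -12, 12).
Using P_1: Π_3 has equation -30x - 12y + 12z = -42.
Solving the 3×3 linear system -5x + 3y + 5z = -28, 5x + 4y - 4z = -11, -30x - 12y + 12z = -42 (e.g. by elimination or Cramer's rule, determinant = 480) gives (5, -6, 3).

(5, -6, 3)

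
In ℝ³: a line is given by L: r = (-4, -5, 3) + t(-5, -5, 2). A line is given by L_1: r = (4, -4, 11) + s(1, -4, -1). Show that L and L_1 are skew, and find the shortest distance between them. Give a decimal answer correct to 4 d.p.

Common perpendicular direction n = (-5, -5, 2) × (1, -4, -1) = (13, -3, 25).
With w = (4, -4, 11) − (-4, -5, 3) = (8, 1, 8), w · n = 301.
Since n ≠ 0 the lines are not parallel, and w · n = 301 ≠ 0 so they do not intersect; hence they are skew.
Distance = |w · n| / |n| = |301| / √803 ≈ 10.6221.

10.6221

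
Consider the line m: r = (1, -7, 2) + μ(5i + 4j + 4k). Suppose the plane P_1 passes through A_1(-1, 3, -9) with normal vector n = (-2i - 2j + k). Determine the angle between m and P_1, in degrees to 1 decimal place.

38.2

P_1: n·r = n·A_1 gives -2x - 2y + z = -13.
sin θ = |n·v| / (|n||v|) = |-14| / (√9 · √57) = 0.61812.
θ ≈ 38.2°.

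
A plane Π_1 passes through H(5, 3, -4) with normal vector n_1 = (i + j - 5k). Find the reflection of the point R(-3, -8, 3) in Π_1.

(1, -4, -17)

Π_1: n_1·r = n_1·H gives x + y - 5z = 28.
λ = (n·R − d)/|n|² = (-26 − 28)/27 = -2.
Reflection = R − 2λn = (-3, -8, 3) − (-4)·(1, 1, -5) = (1, -4, -17).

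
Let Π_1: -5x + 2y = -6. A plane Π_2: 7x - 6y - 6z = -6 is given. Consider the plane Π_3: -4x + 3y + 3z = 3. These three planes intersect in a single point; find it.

Solving the 3×3 linear system -5x + 2y = -6, 7x - 6y - 6z = -6, -4x + 3y + 3z = 3 (e.g. by elimination or Cramer's rule, determinant = 6) gives (0, -3, 4).

(0, -3, 4)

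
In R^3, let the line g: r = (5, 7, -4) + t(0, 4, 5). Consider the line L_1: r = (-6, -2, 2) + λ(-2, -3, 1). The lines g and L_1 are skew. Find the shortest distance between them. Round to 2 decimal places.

Common perpendicular direction n = (0, 4, 5) × (-2, -3, 1) = (19, -10, 8).
With w = (-6, -2, 2) − (5, 7, -4) = (-11, -9, 6), w · n = -71.
Distance = |w · n| / |n| = |-71| / √525 ≈ 3.10.

3.10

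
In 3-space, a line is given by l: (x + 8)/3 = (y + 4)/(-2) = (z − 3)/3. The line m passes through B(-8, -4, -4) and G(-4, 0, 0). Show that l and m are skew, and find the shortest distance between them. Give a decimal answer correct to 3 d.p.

l has direction (3, -2, 3) through (-8, -4, 3).
A direction vector for m is G − B = (4, 4, 4).
Common perpendicular direction n = (3, -2, 3) × (4, 4, 4) = (-20, 0, 20).
With w = (-8, -4, -4) − (-8, -4, 3) = (0, 0, -7), w · n = -140.
Since n ≠ 0 the lines are not parallel, and w · n = -140 ≠ 0 so they do not intersect; hence they are skew.
Distance = |w · n| / |n| = |-140| / √800 ≈ 4.950.

4.950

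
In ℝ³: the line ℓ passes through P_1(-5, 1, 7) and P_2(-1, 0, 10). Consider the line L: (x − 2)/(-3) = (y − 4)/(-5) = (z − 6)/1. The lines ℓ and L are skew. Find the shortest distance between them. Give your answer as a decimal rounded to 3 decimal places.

2.742

A direction vector for ℓ is P_2 − P_1 = (4, -1, 3).
L has direction (-3, -5, 1) through (2, 4, 6).
Common perpendicular direction n = (4, -1, 3) × (-3, -5, 1) = (14, -13, -23).
With w = (2, 4, 6) − (-5, 1, 7) = (7, 3, -1), w · n = 82.
Distance = |w · n| / |n| = |82| / √894 ≈ 2.742.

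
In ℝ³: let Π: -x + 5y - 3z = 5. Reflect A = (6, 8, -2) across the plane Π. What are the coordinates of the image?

λ = (n·A − d)/|n|² = (40 − 5)/35 = 1.
Reflection = A − 2λn = (6, 8, -2) − 2·(-1, 5, -3) = (8, -2, 4).

(8, -2, 4)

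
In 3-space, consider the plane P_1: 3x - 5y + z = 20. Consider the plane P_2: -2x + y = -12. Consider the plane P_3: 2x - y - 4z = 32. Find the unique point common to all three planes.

(5, -2, -5)

Solving the 3×3 linear system 3x - 5y + z = 20, -2x + y = -12, 2x - y - 4z = 32 (e.g. by elimination or Cramer's rule, determinant = 28) gives (5, -2, -5).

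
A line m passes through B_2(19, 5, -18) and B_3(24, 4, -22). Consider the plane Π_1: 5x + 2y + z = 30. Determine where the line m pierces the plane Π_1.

A direction vector for m is B_3 − B_2 = (5, -1, -4).
Substitute r = (19, 5, -18) + t(5, -1, -4) into the plane: 87 + 19t = 30, so t = -3.
Intersection: (19, 5, -18) + (-3)·(5, -1, -4) = (4, 8, -6).

(4, 8, -6)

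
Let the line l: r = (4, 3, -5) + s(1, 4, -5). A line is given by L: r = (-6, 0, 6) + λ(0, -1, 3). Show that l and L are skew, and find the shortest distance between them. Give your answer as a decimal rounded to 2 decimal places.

Common perpendicular direction n = (1, 4, -5) × (0, -1, 3) = (7, -3, -1).
With w = (-6, 0, 6) − (4, 3, -5) = (-10, -3, 11), w · n = -72.
Since n ≠ 0 the lines are not parallel, and w · n = -72 ≠ 0 so they do not intersect; hence they are skew.
Distance = |w · n| / |n| = |-72| / √59 ≈ 9.37.

9.37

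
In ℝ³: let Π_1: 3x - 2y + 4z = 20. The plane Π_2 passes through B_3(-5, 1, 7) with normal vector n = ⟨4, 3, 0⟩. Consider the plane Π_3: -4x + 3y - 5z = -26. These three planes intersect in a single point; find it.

(-2, -3, 5)

Π_2: n·r = n·B_3 gives 4x + 3y = -17.
Solving the 3×3 linear system 3x - 2y + 4z = 20, 4x + 3y = -17, -4x + 3y - 5z = -26 (e.g. by elimination or Cramer's rule, determinant = 11) gives (-2, -3, 5).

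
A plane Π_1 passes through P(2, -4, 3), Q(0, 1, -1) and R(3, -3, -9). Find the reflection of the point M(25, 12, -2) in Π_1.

(-23, -12, -8)

PQ = (-2, 5, -4), PR = (1, 1, -12); a normal to Π_1 is PQ × PR = (-56, -28, -7).
Using P: Π_1 has equation -56x - 28y - 7z = -21.
λ = (n·M − d)/|n|² = (-1722 − (-21))/3969 = -3/7.
Reflection = M − 2λn = (25, 12, -2) − (-6/7)·(-56, -28, -7) = (-23, -12, -8).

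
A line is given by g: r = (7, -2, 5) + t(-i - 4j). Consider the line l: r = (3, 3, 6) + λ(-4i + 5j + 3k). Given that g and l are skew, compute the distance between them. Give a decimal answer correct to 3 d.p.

Common perpendicular direction n = (-1, -4, 0) × (-4, 5, 3) = (-12, 3, -21).
With w = (3, 3, 6) − (7, -2, 5) = (-4, 5, 1), w · n = 42.
Distance = |w · n| / |n| = |42| / √594 ≈ 1.723.

1.723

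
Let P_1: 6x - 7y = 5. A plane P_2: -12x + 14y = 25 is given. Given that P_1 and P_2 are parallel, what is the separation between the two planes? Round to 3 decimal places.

Rescale P_2 by 1/(-2): 6x - 7y = -25/2. Then distance = |5 − (-25/2)| / √85 ≈ 1.898.

1.898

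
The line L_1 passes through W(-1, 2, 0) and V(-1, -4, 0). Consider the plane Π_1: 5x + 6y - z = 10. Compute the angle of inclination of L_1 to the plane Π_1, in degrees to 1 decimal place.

49.6

A direction vector for L_1 is V − W = (0, -6, 0).
sin θ = |n·v| / (|n||v|) = |-36| / (√62 · √36) = 0.76200.
θ ≈ 49.6°.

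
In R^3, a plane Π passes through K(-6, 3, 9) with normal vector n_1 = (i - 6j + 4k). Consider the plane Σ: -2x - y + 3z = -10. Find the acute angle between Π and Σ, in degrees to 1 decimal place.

54.0

Π: n_1·r = n_1·K gives x - 6y + 4z = 12.
cos θ = |n₁·n₂| / (|n₁||n₂|) = |16| / (√53 · √14).
θ = arccos(0.58738) ≈ 54.0°.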